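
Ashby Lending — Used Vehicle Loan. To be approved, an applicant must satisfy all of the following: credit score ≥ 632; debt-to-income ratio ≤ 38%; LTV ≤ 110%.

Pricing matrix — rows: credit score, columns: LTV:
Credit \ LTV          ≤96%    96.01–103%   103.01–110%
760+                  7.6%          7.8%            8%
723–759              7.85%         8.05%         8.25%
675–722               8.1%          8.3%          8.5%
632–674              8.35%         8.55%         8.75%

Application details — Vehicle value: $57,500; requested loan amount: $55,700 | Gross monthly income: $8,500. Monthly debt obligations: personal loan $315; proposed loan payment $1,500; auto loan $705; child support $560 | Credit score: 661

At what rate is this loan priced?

Credit score 661 ≥ 632; Total monthly debts = (315 + 1,500 + 705 + 560) = 3,080. DTI = 3,080/8,500 = 36.2% ≤ 38%
LTV = 55,700/57,500 = 96.9% ≤ 110%
Credit 661 → row 632–674; LTV 96.9% → column 96.01–103%. Grid cell → 8.55%.

8.55%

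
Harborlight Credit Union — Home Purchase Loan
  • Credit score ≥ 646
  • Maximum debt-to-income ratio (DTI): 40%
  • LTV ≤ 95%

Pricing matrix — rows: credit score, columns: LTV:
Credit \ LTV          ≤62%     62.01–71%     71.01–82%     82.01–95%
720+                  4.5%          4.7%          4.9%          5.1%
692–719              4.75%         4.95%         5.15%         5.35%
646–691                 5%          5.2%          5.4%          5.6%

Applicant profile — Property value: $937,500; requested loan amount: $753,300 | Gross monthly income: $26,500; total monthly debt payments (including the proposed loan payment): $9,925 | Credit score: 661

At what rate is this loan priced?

Credit score 661 ≥ 646; DTI = 9,925/26,500 = 37.5% ≤ 40%
Loan-to-value = 753,300/937,500 = 80.4% — pass (95% max)
Score 661 is in the 646–691 band; LTV 80.4% is in the 71.01–82% band → 5.4%.

5.4%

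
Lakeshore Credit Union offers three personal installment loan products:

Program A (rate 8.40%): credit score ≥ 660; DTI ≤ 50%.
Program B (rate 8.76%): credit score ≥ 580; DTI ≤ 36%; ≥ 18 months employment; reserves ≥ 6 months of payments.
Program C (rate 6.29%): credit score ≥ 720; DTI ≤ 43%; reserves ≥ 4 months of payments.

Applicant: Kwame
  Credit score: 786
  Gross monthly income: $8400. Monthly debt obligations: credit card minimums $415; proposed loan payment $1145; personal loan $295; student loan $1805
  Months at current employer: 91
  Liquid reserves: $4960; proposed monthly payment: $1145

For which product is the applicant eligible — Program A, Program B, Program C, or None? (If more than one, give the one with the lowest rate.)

Total debts = (415 + 1,145 + 295 + 1,805) = 3,660; DTI = 3,660/8,400 = 43.6%.
Reserves = 4,960/1,145 = 4.3 months.
Program A: score 786 ≥ 660; DTI 43.6% ≤ 50% → qualifies.
Program B: score 786 ≥ 580; DTI 43.6% > 36%; employment 91 ≥ 18 mo; reserves 4.3 < 6 mo → does not qualify.
Program C: score 786 ≥ 720; DTI 43.6% > 43%; reserves 4.3 ≥ 4 mo → does not qualify.

Program A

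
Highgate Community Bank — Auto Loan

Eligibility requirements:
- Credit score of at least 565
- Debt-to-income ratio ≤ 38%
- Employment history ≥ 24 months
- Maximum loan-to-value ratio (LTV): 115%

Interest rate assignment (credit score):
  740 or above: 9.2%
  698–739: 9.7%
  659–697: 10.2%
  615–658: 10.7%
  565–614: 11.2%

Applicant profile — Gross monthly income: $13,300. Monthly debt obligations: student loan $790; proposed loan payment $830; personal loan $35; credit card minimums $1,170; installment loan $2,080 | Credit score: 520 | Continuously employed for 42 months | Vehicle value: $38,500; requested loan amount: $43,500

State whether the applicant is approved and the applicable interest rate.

Denied

Credit score 520 < 565 (below minimum)
Employment 42 ≥ 24 months
Total monthly debts = (790 + 830 + 35 + 1,170 + 2,080) = 4,905. DTI: 4,905 ÷ 13,300 = 36.9%, within the 38% cap
Loan-to-value = 43,500/38,500 = 113% — pass (115% max)
Not all requirements met → denied.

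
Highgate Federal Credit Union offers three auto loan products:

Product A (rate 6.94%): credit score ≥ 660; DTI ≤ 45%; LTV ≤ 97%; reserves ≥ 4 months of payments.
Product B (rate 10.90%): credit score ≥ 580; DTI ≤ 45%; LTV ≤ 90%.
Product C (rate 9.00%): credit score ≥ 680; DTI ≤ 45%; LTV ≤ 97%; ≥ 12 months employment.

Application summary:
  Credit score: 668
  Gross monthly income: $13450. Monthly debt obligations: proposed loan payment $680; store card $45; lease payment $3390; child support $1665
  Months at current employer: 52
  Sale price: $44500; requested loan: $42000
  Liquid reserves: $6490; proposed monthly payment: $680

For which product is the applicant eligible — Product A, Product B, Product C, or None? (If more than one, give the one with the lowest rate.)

Total debts = (680 + 45 + 3,390 + 1,665) = 5,780; DTI = 5,780/13,450 = 43%.
LTV = 42,000/44,500 = 94.4%.
Reserves = 6,490/680 = 9.5 months.
Product A: score 668 ≥ 660; DTI 43% ≤ 45%; LTV 94.4% ≤ 97%; reserves 9.5 ≥ 4 mo → qualifies.
Product B: score 668 ≥ 580; DTI 43% ≤ 45%; LTV 94.4% > 90% → does not qualify.
Product C: score 668 < 680; DTI 43% ≤ 45%; LTV 94.4% ≤ 97%; employment 52 ≥ 12 mo → does not qualify.

Product A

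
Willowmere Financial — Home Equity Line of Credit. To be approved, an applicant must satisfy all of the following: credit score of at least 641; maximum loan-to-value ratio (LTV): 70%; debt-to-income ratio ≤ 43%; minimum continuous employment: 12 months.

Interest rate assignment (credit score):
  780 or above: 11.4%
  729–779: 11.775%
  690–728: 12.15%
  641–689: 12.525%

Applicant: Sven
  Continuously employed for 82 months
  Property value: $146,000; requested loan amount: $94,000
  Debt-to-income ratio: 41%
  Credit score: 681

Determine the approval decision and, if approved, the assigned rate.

Approved at 12.525%

Credit score 681 ≥ 641 (meets minimum)
Employment 82 ≥ 12 months
LTV = 94,000/146,000 = 64.4% ≤ 70%
DTI 41% is within the 43% limit
All requirements met. Score 681 falls in the 641–689 tier → 12.525%.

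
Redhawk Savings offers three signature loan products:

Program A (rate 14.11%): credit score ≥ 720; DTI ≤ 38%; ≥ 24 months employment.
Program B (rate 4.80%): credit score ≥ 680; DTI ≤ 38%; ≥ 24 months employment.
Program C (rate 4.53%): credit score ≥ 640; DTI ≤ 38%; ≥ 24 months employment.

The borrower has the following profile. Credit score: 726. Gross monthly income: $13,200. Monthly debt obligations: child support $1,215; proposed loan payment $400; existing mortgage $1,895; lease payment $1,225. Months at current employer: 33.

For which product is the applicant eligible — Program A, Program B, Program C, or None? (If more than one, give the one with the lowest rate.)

Total debts = (1,215 + 400 + 1,895 + 1,225) = 4,735; DTI = 4,735/13,200 = 35.9%.
Program A: score 726 ≥ 720; DTI 35.9% ≤ 38%; employment 33 ≥ 24 mo → qualifies.
Program B: score 726 ≥ 680; DTI 35.9% ≤ 38%; employment 33 ≥ 24 mo → qualifies.
Program C: score 726 ≥ 640; DTI 35.9% ≤ 38%; employment 33 ≥ 24 mo → qualifies.
Qualifying: Program A, Program B, Program C. Lowest rate is 4.53% → Program C.

Program C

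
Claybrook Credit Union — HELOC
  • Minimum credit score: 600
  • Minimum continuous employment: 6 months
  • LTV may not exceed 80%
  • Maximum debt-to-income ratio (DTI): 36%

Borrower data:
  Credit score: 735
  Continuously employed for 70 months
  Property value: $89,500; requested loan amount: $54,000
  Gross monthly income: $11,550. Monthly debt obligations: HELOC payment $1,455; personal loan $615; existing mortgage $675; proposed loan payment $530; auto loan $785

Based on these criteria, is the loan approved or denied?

Approved

Credit score 735 ≥ 600 (meets)
Employment 70 ≥ 6 months
LTV = 54,000/89,500 = 60.3% ≤ 80%
Total monthly debts = (1,455 + 615 + 675 + 530 + 785) = 4,060. Debt-to-income = 4,060/11,550 = 35.2% — meets 36% limit
All criteria satisfied.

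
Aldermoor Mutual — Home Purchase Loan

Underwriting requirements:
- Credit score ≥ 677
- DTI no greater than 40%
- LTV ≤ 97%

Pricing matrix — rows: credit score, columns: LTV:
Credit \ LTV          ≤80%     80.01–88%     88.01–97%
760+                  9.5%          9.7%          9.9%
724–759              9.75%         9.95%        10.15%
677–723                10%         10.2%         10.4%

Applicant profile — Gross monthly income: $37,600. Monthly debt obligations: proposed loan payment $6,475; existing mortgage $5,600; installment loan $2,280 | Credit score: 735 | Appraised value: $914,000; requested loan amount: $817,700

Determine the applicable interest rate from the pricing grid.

Credit score 735 ≥ 677; Total monthly debts = (6,475 + 5,600 + 2,280) = 14,355. DTI = 14,355/37,600 = 38.2% ≤ 40%
LTV: 817,700 ÷ 914,000 = 89.5%, within 97% cap
Score 735 is in the 724–759 band; LTV 89.5% is in the 88.01–97% band → 10.15%.

10.15%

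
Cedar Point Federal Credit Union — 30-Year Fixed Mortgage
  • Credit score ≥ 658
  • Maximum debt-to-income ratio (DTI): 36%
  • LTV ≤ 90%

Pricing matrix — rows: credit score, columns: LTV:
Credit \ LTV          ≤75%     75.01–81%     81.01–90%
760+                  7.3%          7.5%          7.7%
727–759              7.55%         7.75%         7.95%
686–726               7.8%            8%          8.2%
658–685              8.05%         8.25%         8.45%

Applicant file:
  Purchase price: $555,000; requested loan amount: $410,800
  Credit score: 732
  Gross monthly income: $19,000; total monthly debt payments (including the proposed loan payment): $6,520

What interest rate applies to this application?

7.55%

Credit score 732 ≥ 658; DTI = 6,520/19,000 = 34.3% ≤ 36%
Loan-to-value = 410,800/555,000 = 74% — pass (90% max)
Credit 732 → row 727–759; LTV 74% → column ≤75%. Grid cell → 7.55%.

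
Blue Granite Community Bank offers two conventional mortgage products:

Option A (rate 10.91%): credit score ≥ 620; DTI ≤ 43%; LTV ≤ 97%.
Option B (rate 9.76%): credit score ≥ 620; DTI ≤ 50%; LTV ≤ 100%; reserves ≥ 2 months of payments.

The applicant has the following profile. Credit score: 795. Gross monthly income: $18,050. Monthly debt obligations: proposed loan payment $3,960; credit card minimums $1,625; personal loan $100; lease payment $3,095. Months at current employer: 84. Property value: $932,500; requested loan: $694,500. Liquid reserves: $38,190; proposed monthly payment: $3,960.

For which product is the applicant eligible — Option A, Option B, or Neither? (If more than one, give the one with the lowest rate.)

Option B

Total debts = (3,960 + 1,625 + 100 + 3,095) = 8,780; DTI = 8,780/18,050 = 48.6%.
LTV = 694,500/932,500 = 74.5%.
Reserves = 38,190/3,960 = 9.6 months.
Option A: score 795 ≥ 620; DTI 48.6% > 43%; LTV 74.5% ≤ 97% → does not qualify.
Option B: score 795 ≥ 620; DTI 48.6% ≤ 50%; LTV 74.5% ≤ 100%; reserves 9.6 ≥ 2 mo → qualifies.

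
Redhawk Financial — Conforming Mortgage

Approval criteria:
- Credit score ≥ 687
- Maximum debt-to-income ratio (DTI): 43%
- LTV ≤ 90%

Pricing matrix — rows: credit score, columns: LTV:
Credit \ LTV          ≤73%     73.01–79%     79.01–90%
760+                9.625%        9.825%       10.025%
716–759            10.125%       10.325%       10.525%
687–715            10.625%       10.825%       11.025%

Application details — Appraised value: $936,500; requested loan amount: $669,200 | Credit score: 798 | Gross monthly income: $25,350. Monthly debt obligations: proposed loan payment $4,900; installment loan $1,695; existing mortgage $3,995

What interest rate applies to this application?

9.625%

Credit score 798 ≥ 687; Total monthly debts = (4,900 + 1,695 + 3,995) = 10,590. DTI = 10,590/25,350 = 41.8% ≤ 43%
LTV = 669,200/936,500 = 71.5% ≤ 90%
Row: 798 falls in 760+. Column: 71.5% falls in ≤73%. Rate = 9.625%.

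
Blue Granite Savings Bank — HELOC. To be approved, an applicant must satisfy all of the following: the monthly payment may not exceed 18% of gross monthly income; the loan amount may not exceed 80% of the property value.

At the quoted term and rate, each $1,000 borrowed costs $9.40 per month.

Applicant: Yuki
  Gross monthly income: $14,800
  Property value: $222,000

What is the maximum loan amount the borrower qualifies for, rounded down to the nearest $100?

Payment cap: 18% × $14,800 = $2,664/month.
At $9.40 per $1,000, that supports 2,664/9.40 × 1,000 ≈ $283,404 → $283,400.
LTV cap: 80% × $222,000 = $177,600 → $177,600.
Binding constraint: loan-to-value.

$177,600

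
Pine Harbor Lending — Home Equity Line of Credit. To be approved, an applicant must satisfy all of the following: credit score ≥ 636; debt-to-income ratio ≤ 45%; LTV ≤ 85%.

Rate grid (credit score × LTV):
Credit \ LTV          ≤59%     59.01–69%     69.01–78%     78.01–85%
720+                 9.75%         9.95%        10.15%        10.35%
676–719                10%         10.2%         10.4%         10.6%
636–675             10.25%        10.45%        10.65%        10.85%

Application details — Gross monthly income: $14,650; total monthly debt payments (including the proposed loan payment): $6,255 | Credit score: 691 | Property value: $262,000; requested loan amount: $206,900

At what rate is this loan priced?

Credit score 691 ≥ 636; DTI = 6,255/14,650 = 42.7% ≤ 45%
LTV = 206,900/262,000 = 79% ≤ 85%
Credit 691 → row 676–719; LTV 79% → column 78.01–85%. Grid cell → 10.6%.

10.6%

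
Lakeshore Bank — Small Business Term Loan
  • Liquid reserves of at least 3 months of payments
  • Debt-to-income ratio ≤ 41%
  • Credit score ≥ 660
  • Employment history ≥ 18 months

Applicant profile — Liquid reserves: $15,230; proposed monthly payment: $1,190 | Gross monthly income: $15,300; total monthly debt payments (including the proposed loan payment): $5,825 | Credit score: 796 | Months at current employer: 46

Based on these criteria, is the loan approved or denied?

Approved

Liquid reserves cover 15,230/1,190 = 12.8 months — ≥ 3 required
Debt-to-income = 5,825/15,300 = 38.1% — meets 41% limit
Credit score 796 ≥ 660 (meets)
Employment 46 ≥ 18 months
All criteria satisfied.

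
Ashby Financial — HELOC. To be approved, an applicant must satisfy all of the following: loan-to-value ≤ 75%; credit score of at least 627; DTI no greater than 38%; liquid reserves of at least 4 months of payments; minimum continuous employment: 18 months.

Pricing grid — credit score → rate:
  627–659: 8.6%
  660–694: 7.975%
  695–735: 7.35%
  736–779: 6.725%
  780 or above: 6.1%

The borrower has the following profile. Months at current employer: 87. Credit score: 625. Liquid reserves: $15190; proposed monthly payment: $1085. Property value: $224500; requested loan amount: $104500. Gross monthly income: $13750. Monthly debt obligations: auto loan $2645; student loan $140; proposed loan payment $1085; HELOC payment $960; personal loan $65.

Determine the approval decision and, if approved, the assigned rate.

Denied

Credit score 625 < 627 (below minimum)
Reserves: 15,190 ÷ 1,085 = 14.0 months (meets 4-month minimum)
Employment 87 ≥ 18 months
LTV = 104,500/224,500 = 46.5% ≤ 75%
Total monthly debts = (2,645 + 140 + 1,085 + 960 + 65) = 4,895. DTI: 4,895 ÷ 13,750 = 35.6%, within the 38% cap
Not all requirements met → denied.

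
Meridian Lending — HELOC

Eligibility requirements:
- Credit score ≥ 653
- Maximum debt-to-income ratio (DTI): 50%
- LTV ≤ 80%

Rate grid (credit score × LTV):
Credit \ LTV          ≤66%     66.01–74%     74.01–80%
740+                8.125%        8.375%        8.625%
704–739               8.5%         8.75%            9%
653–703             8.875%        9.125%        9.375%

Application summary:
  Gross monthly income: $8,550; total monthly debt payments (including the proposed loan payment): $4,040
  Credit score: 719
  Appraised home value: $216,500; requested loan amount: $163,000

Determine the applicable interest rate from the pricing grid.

Credit score 719 ≥ 653; DTI: 4,040 ÷ 8,550 = 47.3%, within the 50% cap
LTV: 163,000 ÷ 216,500 = 75.3%, within 80% cap
Row: 719 falls in 704–739. Column: 75.3% falls in 74.01–80%. Rate = 9%.

9%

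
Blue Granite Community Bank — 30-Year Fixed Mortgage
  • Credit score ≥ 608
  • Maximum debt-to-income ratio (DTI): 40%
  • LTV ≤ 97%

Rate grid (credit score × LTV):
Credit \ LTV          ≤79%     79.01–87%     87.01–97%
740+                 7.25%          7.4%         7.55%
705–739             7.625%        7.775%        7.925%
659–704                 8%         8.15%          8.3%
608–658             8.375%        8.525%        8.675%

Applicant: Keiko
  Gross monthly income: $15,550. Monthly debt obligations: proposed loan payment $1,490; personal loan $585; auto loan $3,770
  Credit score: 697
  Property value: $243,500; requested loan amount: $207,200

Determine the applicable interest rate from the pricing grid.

Credit score 697 ≥ 608; Total monthly debts = (1,490 + 585 + 3,770) = 5,845. Debt-to-income = 5,845/15,550 = 37.6% — meets 40% limit
LTV: 207,200 ÷ 243,500 = 85.1%, within 97% cap
Credit 697 → row 659–704; LTV 85.1% → column 79.01–87%. Grid cell → 8.15%.

8.15%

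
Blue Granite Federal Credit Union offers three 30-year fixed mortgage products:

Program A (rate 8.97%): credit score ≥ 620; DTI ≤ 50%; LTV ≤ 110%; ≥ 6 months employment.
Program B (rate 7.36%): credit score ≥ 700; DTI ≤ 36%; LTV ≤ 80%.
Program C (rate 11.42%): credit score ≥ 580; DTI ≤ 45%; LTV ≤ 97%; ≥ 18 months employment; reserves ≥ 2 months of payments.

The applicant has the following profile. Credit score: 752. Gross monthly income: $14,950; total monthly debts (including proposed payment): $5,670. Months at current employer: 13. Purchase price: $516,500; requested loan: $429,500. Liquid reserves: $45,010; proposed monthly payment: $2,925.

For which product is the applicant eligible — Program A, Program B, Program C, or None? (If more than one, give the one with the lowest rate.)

Program A

DTI = 5,670/14,950 = 37.9%.
LTV = 429,500/516,500 = 83.2%.
Reserves = 45,010/2,925 = 15.4 months.
Program A: score 752 ≥ 620; DTI 37.9% ≤ 50%; LTV 83.2% ≤ 110%; employment 13 ≥ 6 mo → qualifies.
Program B: score 752 ≥ 700; DTI 37.9% > 36%; LTV 83.2% > 80% → does not qualify.
Program C: score 752 ≥ 580; DTI 37.9% ≤ 45%; LTV 83.2% ≤ 97%; employment 13 < 18 mo; reserves 15.4 ≥ 2 mo → does not qualify.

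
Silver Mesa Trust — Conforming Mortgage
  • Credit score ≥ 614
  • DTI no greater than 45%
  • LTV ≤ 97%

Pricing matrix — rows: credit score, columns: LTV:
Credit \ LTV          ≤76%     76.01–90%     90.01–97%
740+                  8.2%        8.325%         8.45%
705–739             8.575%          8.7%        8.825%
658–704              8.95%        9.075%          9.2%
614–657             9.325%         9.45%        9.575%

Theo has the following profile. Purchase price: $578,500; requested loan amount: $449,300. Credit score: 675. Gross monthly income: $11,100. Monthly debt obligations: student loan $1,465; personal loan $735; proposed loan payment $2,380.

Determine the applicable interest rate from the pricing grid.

9.075%

Credit score 675 ≥ 614; Total monthly debts = (1,465 + 735 + 2,380) = 4,580. DTI = 4,580/11,100 = 41.3% ≤ 45%
Loan-to-value = 449,300/578,500 = 77.7% — pass (97% max)
Row: 675 falls in 658–704. Column: 77.7% falls in 76.01–90%. Rate = 9.075%.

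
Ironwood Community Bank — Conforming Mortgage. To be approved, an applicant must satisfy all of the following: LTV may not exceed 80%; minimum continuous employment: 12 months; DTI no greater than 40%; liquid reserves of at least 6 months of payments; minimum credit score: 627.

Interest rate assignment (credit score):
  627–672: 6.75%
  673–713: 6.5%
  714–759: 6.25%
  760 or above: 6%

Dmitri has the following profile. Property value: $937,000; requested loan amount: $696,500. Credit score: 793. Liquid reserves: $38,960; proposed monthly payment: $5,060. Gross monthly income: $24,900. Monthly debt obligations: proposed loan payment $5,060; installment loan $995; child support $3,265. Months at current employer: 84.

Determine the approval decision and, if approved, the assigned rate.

Approved at 6%

Credit score 793 ≥ 627 (meets minimum)
Reserves: 38,960 ÷ 5,060 = 7.7 months (meets 6-month minimum)
LTV = 696,500/937,000 = 74.3% ≤ 80%
Employment 84 ≥ 12 months
Total monthly debts = (5,060 + 995 + 3,265) = 9,320. DTI = 9,320/24,900 = 37.4% ≤ 40%
All requirements met. Score 793 falls in the 760 or above tier → 6%.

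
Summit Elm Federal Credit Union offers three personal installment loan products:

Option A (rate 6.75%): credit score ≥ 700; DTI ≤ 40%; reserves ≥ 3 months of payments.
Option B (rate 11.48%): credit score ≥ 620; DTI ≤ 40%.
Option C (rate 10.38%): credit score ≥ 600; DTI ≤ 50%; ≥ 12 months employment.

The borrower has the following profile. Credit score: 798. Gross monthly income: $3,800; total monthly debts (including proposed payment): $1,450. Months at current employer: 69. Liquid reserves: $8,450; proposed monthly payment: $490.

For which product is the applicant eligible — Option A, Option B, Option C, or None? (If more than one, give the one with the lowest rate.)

DTI = 1,450/3,800 = 38.2%.
Reserves = 8,450/490 = 17.2 months.
Option A: score 798 ≥ 700; DTI 38.2% ≤ 40%; reserves 17.2 ≥ 3 mo → qualifies.
Option B: score 798 ≥ 620; DTI 38.2% ≤ 40% → qualifies.
Option C: score 798 ≥ 600; DTI 38.2% ≤ 50%; employment 69 ≥ 12 mo → qualifies.
Qualifying: Option A, Option B, Option C. Lowest rate is 6.75% → Option A.

Option A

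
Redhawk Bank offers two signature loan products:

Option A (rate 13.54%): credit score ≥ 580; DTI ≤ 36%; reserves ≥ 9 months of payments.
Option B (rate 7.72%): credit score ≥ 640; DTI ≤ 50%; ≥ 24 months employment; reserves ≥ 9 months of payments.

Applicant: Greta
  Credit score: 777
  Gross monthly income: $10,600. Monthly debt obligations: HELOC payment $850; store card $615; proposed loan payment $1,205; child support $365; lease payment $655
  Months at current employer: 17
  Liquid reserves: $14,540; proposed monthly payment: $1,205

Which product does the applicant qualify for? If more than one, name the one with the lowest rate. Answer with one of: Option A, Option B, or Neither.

Option A

Total debts = (850 + 615 + 1,205 + 365 + 655) = 3,690; DTI = 3,690/10,600 = 34.8%.
Reserves = 14,540/1,205 = 12.1 months.
Option A: score 777 ≥ 580; DTI 34.8% ≤ 36%; reserves 12.1 ≥ 9 mo → qualifies.
Option B: score 777 ≥ 640; DTI 34.8% ≤ 50%; employment 17 < 24 mo; reserves 12.1 ≥ 9 mo → does not qualify.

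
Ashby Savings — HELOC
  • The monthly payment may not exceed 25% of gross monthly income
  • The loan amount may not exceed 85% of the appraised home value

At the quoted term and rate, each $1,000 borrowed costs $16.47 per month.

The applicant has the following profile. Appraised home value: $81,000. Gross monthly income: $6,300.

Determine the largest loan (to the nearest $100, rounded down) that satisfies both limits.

Payment cap: 25% × $6,300 = $1,575/month.
At $16.47 per $1,000, that supports 1,575/16.47 × 1,000 ≈ $95,628 → $95,600.
LTV cap: 85% × $81,000 = $68,850 → $68,800.
Binding constraint: loan-to-value.

$68,800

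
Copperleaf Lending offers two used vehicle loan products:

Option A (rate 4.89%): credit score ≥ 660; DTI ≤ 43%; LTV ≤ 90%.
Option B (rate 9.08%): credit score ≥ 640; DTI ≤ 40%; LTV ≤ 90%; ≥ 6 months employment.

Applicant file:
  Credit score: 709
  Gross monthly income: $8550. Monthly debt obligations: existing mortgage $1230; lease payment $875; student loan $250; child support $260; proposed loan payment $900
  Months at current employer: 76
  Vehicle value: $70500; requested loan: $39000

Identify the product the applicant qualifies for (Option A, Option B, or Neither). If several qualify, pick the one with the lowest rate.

Total debts = (1,230 + 875 + 250 + 260 + 900) = 3,515; DTI = 3,515/8,550 = 41.1%.
LTV = 39,000/70,500 = 55.3%.
Option A: score 709 ≥ 660; DTI 41.1% ≤ 43%; LTV 55.3% ≤ 90% → qualifies.
Option B: score 709 ≥ 640; DTI 41.1% > 40%; LTV 55.3% ≤ 90%; employment 76 ≥ 6 mo → does not qualify.

Option A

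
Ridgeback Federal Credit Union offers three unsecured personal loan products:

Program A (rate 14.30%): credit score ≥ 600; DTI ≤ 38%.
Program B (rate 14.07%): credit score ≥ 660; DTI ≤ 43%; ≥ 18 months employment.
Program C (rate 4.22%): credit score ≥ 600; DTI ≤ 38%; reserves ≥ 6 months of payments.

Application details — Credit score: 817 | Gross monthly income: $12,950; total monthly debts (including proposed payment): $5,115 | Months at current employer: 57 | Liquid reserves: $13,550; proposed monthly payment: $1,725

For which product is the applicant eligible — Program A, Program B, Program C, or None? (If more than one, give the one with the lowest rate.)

DTI = 5,115/12,950 = 39.5%.
Reserves = 13,550/1,725 = 7.9 months.
Program A: score 817 ≥ 600; DTI 39.5% > 38% → does not qualify.
Program B: score 817 ≥ 660; DTI 39.5% ≤ 43%; employment 57 ≥ 18 mo → qualifies.
Program C: score 817 ≥ 600; DTI 39.5% > 38%; reserves 7.9 ≥ 6 mo → does not qualify.

Program B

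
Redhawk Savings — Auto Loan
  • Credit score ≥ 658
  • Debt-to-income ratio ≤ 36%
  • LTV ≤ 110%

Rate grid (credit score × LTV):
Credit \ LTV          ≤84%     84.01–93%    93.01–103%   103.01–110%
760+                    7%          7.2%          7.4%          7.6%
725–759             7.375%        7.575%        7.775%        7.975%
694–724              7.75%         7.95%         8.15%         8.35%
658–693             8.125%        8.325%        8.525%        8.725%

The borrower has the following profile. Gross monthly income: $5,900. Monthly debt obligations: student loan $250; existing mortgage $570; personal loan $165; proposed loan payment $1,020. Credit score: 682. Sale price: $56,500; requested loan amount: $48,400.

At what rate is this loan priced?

8.325%

Credit score 682 ≥ 658; Total monthly debts = (250 + 570 + 165 + 1,020) = 2,005. DTI = 2,005/5,900 = 34% ≤ 36%
LTV = 48,400/56,500 = 85.7% ≤ 110%
Row: 682 falls in 658–693. Column: 85.7% falls in 84.01–93%. Rate = 8.325%.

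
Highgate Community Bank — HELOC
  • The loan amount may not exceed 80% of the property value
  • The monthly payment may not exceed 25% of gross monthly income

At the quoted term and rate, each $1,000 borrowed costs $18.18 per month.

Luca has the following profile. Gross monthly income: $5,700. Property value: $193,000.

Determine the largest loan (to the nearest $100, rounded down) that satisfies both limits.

Payment cap: 25% × $5,700 = $1,425/month.
At $18.18 per $1,000, that supports 1,425/18.18 × 1,000 ≈ $78,382 → $78,300.
LTV cap: 80% × $193,000 = $154,400 → $154,400.
Binding constraint: payment-to-income.

$78,300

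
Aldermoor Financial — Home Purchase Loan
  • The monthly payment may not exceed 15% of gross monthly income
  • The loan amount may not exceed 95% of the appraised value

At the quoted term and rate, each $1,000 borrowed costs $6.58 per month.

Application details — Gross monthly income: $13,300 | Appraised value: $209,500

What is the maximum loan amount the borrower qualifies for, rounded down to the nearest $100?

$199,000

Payment cap: 15% × $13,300 = $1,995/month.
At $6.58 per $1,000, that supports 1,995/6.58 × 1,000 ≈ $303,191 → $303,100.
LTV cap: 95% × $209,500 = $199,025 → $199,000.
Binding constraint: loan-to-value.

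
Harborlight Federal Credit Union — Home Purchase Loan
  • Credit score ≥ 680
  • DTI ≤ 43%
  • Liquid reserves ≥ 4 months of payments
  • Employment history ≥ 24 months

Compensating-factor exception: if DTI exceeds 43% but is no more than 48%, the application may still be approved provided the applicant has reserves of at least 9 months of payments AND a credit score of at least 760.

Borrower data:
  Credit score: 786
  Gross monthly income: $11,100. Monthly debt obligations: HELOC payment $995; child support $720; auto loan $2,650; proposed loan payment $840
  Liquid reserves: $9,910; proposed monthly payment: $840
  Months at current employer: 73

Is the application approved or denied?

Credit score 786 ≥ 680 (meets base)
Total debts = (995 + 720 + 2,650 + 840) = 5,205. DTI = 5,205/11,100 = 46.9% > 43% — standard DTI limit exceeded.
Reserves = 9,910/840 = 11.8 months ≥ 4
Employment 73 ≥ 24 months
46.9% falls in the override range (43%–48%), so the compensating-factor test applies.
Reserves 11.8 ≥ 9 months; credit score 786 ≥ 760.
Both override conditions satisfied; DTI exception granted.

Approved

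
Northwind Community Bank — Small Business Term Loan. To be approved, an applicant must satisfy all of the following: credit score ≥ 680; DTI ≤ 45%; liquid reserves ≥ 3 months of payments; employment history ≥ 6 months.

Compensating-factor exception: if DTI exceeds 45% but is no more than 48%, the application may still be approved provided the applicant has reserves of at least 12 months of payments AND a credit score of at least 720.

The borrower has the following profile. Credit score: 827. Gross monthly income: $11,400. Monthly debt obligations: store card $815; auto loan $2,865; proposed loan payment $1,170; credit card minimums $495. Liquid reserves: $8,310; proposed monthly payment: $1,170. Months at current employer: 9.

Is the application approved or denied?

Denied

Credit score 827 ≥ 680 (meets base)
Total debts = (815 + 2,865 + 1,170 + 495) = 5,345. DTI = 5,345/11,400 = 46.9% > 45% — standard DTI limit exceeded.
Reserves = 8,310/1,170 = 7.1 months ≥ 3
Employment 9 ≥ 6 months
46.9% falls in the override range (45%–48%), so the compensating-factor test applies.
Override check — reserves: 7.1 mo (short of 12); score: 827 (ok).
Compensating-factor requirement not fully met.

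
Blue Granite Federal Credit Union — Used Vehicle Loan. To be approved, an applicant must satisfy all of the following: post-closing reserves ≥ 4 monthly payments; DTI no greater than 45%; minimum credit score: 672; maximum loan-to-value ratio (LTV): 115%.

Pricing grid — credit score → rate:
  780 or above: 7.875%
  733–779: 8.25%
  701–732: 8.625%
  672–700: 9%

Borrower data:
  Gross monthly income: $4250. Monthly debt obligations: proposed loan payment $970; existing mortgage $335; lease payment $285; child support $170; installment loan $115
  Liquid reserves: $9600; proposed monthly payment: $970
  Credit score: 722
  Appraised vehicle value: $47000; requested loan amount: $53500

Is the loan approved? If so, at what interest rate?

Approved at 8.625%

Credit score 722 ≥ 672 (meets minimum)
Total monthly debts = (970 + 335 + 285 + 170 + 115) = 1,875. Debt-to-income = 1,875/4,250 = 44.1% — meets 45% limit
LTV: 53,500 ÷ 47,000 = 113.8%, within 115% cap
Reserves: 9,600 ÷ 970 = 9.9 months (meets 4-month minimum)
All requirements met. Score 722 falls in the 701–732 tier → 8.625%.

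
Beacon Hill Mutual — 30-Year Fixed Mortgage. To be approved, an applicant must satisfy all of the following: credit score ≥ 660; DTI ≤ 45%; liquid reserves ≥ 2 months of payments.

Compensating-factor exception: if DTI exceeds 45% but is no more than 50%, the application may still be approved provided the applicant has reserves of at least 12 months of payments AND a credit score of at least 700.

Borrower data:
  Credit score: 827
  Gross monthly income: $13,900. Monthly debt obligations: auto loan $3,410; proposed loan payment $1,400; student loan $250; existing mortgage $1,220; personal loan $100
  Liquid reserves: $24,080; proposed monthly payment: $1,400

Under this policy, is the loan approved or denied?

Credit score 827 ≥ 660 (meets base)
Total debts = (3,410 + 1,400 + 250 + 1,220 + 100) = 6,380. DTI: 6,380 ÷ 13,900 = 45.9%, over the 45% base limit.
Reserves = 24,080/1,400 = 17.2 months ≥ 2
DTI 45.9% is within the 45%–50% exception band; checking compensating factors.
Override check — reserves: 17.2 mo (ok); score: 827 (ok).
Both compensating conditions met → exception applies.

Approved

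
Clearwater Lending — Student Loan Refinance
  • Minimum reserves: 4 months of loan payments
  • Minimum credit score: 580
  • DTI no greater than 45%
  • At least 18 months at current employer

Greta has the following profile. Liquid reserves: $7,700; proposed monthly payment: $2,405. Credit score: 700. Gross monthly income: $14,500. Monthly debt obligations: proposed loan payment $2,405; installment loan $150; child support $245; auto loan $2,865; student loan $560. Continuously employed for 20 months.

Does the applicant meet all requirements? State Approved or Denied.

Reserves = 7,700/2,405 = 3.2 months < 4
Credit score 700 ≥ 580 (meets)
Total monthly debts = (2,405 + 150 + 245 + 2,865 + 560) = 6,225. DTI = 6,225/14,500 = 42.9% ≤ 45%
Employment 20 ≥ 18 months
Fails on reserves.

Denied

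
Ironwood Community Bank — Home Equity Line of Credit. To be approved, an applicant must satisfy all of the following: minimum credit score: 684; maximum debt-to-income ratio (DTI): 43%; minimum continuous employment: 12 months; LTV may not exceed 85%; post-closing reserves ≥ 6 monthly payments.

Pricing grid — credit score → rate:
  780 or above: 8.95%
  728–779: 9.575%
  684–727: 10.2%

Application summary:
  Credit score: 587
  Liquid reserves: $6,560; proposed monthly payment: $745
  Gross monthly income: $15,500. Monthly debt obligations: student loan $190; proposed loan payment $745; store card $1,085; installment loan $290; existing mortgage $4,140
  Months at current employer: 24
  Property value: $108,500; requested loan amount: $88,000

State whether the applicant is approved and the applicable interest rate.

Denied

Credit score 587 < 684 (below minimum)
Employment 24 ≥ 12 months
Loan-to-value = 88,000/108,500 = 81.1% — pass (85% max)
Total monthly debts = (190 + 745 + 1,085 + 290 + 4,140) = 6,450. DTI: 6,450 ÷ 15,500 = 41.6%, within the 43% cap
Reserves: 6,560 ÷ 745 = 8.8 months (meets 6-month minimum)
Not all requirements met → denied.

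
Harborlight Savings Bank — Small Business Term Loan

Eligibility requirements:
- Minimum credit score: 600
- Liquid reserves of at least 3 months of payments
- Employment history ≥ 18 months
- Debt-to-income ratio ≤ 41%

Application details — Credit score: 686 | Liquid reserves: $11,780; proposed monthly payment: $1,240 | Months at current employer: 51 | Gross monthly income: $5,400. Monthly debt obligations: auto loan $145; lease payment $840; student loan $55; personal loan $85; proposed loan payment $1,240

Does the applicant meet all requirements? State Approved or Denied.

Credit score 686 ≥ 600 (meets)
Reserves: 11,780 ÷ 1,240 = 9.5 months (meets 3-month minimum)
Employment 51 ≥ 18 months
Total monthly debts = (145 + 840 + 55 + 85 + 1,240) = 2,365. DTI: 2,365 ÷ 5,400 = 43.8%, exceeds the 41% cap
Fails on DTI.

Denied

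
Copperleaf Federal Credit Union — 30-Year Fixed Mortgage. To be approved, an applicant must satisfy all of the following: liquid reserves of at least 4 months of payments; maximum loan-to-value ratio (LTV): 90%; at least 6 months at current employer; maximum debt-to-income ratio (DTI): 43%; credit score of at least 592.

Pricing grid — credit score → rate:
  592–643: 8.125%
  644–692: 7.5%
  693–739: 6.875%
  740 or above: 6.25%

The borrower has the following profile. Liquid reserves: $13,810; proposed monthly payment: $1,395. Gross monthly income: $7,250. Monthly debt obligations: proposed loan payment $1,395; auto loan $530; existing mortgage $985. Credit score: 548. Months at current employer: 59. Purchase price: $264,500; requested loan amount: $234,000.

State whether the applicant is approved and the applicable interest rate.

Denied

Credit score 548 < 592 (below minimum)
Total monthly debts = (1,395 + 530 + 985) = 2,910. DTI = 2,910/7,250 = 40.1% ≤ 43%
Liquid reserves cover 13,810/1,395 = 9.9 months — ≥ 4 required
LTV = 234,000/264,500 = 88.5% ≤ 90%
Employment 59 ≥ 6 months
Not all requirements met → denied.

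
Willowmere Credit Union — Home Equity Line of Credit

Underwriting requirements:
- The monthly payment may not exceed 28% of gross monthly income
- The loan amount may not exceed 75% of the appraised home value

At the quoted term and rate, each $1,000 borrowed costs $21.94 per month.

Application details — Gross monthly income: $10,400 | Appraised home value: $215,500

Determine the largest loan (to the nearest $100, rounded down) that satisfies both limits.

$132,700

Payment cap: 28% × $10,400 = $2,912/month.
At $21.94 per $1,000, that supports 2,912/21.94 × 1,000 ≈ $132,725 → $132,700.
LTV cap: 75% × $215,500 = $161,625 → $161,600.
Binding constraint: payment-to-income.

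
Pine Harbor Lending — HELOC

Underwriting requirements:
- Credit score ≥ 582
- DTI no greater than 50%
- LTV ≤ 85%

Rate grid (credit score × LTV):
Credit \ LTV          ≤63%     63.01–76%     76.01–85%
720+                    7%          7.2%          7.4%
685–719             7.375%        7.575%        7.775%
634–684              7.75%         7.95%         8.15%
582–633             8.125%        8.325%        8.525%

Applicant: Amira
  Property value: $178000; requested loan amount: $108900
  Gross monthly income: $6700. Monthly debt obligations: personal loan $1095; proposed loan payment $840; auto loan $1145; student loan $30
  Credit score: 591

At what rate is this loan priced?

8.125%

Credit score 591 ≥ 582; Total monthly debts = (1,095 + 840 + 1,145 + 30) = 3,110. Debt-to-income = 3,110/6,700 = 46.4% — meets 50% limit
Loan-to-value = 108,900/178,000 = 61.2% — pass (85% max)
Row: 591 falls in 582–633. Column: 61.2% falls in ≤63%. Rate = 8.125%.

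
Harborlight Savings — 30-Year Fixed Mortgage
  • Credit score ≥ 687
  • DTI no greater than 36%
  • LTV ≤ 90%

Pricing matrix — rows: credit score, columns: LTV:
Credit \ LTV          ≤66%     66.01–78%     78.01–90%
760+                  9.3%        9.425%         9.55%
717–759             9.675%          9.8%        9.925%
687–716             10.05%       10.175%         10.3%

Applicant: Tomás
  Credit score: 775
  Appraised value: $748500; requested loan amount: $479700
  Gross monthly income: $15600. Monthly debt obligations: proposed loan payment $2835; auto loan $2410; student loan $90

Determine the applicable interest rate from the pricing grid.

Credit score 775 ≥ 687; Total monthly debts = (2,835 + 2,410 + 90) = 5,335. Debt-to-income = 5,335/15,600 = 34.2% — meets 36% limit
LTV: 479,700 ÷ 748,500 = 64.1%, within 90% cap
Score 775 is in the 760+ band; LTV 64.1% is in the ≤66% band → 9.3%.

9.3%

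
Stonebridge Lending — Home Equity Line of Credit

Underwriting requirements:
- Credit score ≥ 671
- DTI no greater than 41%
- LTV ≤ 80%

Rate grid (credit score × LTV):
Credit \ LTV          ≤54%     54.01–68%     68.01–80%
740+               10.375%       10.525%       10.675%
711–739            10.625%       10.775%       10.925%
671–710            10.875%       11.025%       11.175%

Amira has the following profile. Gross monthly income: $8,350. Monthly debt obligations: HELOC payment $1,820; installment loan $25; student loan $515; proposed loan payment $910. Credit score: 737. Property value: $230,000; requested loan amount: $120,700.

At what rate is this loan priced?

10.625%

Credit score 737 ≥ 671; Total monthly debts = (1,820 + 25 + 515 + 910) = 3,270. DTI: 3,270 ÷ 8,350 = 39.2%, within the 41% cap
LTV = 120,700/230,000 = 52.5% ≤ 80%
Credit 737 → row 711–739; LTV 52.5% → column ≤54%. Grid cell → 10.625%.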